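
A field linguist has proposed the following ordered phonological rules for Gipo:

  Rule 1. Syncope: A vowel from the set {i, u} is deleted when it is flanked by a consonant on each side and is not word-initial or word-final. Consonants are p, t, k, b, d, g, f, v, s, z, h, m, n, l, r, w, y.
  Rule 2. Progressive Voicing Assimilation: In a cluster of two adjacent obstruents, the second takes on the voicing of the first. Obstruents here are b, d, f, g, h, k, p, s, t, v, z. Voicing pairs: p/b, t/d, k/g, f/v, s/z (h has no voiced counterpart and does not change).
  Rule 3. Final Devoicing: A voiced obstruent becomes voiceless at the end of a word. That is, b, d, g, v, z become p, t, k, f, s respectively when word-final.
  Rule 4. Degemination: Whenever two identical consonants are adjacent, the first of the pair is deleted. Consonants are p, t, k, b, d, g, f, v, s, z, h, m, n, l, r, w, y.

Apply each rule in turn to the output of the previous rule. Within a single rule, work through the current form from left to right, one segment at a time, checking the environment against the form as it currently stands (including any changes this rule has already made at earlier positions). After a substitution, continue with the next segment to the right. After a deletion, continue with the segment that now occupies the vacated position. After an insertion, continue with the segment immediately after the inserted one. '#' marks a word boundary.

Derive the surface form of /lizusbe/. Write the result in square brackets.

Rule 1 Syncope: [lizusbe] → [lzsbe]
Rule 2 Progressive Voicing Assimilation: [lzsbe] → [lzzbe]
Rule 3 Final Devoicing: no change — [lzzbe]
Rule 4 Degemination: [lzzbe] → [lzbe]

[lzbe]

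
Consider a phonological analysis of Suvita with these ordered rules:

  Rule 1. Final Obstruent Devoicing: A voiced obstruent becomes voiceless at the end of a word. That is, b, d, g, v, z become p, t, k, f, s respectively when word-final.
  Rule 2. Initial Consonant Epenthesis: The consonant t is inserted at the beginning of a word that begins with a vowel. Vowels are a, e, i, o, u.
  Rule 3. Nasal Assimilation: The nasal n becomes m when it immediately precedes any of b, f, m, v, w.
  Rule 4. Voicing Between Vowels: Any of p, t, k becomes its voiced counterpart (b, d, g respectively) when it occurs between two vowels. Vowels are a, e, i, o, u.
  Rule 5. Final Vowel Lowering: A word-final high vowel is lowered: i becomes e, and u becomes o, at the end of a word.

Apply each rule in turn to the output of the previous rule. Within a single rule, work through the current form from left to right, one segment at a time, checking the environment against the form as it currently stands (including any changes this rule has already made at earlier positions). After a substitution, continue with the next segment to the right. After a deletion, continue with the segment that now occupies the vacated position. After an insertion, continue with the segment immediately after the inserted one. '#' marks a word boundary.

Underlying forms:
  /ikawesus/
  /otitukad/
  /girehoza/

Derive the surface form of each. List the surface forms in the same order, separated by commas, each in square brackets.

[tigawesus], [todidugat], [girehoza]

/ikawesus/:
  Rule 1 Final Obstruent Devoicing: no change — [ikawesus]
  Rule 2 Initial Consonant Epenthesis: [ikawesus] → [tikawesus]
  Rule 3 Nasal Assimilation: no change — [tikawesus]
  Rule 4 Voicing Between Vowels: [tikawesus] → [tigawesus]
  Rule 5 Final Vowel Lowering: no change — [tigawesus]
/otitukad/:
  Rule 1 Final Obstruent Devoicing: [otitukad] → [otitukat]
  Rule 2 Initial Consonant Epenthesis: [otitukat] → [totitukat]
  Rule 3 Nasal Assimilation: no change — [totitukat]
  Rule 4 Voicing Between Vowels: [totitukat] → [todidugat]
  Rule 5 Final Vowel Lowering: no change — [todidugat]
/girehoza/:
  Rule 1 Final Obstruent Devoicing: no change — [girehoza]
  Rule 2 Initial Consonant Epenthesis: no change — [girehoza]
  Rule 3 Nasal Assimilation: no change — [girehoza]
  Rule 4 Voicing Between Vowels: no change — [girehoza]
  Rule 5 Final Vowel Lowering: no change — [girehoza]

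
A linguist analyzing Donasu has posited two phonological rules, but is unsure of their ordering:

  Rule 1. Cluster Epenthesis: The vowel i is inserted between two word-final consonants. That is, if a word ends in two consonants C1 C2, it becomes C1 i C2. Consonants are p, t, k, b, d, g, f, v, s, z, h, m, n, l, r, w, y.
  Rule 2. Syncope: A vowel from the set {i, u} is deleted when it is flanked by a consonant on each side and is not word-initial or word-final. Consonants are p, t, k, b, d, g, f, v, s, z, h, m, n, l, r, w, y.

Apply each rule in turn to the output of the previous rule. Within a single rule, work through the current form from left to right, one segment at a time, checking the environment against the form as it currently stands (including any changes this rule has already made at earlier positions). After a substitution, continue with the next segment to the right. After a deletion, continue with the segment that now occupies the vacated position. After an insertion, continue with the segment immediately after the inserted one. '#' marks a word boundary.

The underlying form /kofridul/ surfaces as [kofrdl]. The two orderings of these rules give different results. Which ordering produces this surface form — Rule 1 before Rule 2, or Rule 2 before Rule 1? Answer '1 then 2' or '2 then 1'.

1 then 2

Order 1 then 2:
  1 Cluster Epenthesis: no change — [kofridul]
  2 Syncope: [kofridul] → [kofrdl]
  result: [kofrdl]
Order 2 then 1:
  2 Syncope: [kofridul] → [kofrdl]
  1 Cluster Epenthesis: [kofrdl] → [kofrdil]
  result: [kofrdil]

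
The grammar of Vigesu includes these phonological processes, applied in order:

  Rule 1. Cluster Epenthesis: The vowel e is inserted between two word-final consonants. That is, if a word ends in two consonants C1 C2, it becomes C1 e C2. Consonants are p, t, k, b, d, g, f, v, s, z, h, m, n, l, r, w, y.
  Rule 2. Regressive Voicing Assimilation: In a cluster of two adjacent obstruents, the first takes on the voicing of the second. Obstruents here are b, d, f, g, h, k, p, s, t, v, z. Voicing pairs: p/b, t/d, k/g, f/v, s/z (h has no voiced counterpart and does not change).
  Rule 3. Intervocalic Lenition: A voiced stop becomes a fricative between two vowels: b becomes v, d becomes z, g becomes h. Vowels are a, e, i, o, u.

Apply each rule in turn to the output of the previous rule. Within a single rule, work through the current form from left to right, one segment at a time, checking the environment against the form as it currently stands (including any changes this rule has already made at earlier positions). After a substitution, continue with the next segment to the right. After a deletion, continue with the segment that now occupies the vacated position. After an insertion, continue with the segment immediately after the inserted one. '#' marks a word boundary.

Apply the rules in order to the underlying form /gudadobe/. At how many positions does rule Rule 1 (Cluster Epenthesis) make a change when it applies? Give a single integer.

Rule 1 Cluster Epenthesis: no change — [gudadobe]
Rule 2 Regressive Voicing Assimilation: no change — [gudadobe]
Rule 3 Intervocalic Lenition: [gudadobe] → [guzazove]
Rule Rule 1 changed 0 position(s).

0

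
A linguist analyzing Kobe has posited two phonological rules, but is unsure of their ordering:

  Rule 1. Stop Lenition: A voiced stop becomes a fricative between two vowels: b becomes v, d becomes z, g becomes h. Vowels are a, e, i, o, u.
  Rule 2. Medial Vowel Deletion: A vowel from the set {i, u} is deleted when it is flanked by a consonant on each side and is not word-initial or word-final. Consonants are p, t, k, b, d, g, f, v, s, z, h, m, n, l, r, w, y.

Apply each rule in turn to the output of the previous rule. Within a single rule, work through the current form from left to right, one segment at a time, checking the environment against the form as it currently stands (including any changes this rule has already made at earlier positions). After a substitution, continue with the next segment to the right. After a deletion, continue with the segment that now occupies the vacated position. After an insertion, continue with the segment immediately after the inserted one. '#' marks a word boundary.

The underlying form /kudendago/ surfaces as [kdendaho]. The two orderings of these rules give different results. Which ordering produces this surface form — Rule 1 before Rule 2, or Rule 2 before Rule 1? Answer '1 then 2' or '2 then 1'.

Order 1 then 2:
  1 Stop Lenition: [kudendago] → [kuzendaho]
  2 Medial Vowel Deletion: [kuzendaho] → [kzendaho]
  result: [kzendaho]
Order 2 then 1:
  2 Medial Vowel Deletion: [kudendago] → [kdendago]
  1 Stop Lenition: [kdendago] → [kdendaho]
  result: [kdendaho]

2 then 1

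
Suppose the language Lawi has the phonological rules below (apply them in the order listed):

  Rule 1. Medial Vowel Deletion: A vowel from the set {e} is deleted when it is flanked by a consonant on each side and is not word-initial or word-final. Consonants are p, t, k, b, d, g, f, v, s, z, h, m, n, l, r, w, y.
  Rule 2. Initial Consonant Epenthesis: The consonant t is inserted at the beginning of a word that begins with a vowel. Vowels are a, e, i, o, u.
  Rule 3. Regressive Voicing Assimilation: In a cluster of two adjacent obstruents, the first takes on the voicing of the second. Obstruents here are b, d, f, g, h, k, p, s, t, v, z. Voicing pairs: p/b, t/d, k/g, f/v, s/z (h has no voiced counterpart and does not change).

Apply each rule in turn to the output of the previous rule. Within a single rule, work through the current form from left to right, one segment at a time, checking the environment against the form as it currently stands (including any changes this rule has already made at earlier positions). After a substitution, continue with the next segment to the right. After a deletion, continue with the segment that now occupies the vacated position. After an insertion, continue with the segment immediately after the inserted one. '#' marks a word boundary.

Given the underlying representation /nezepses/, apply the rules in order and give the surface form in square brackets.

Rule 1 Medial Vowel Deletion: [nezepses] → [nzpss]
Rule 2 Initial Consonant Epenthesis: no change — [nzpss]
Rule 3 Regressive Voicing Assimilation: [nzpss] → [nspss]

[nspss]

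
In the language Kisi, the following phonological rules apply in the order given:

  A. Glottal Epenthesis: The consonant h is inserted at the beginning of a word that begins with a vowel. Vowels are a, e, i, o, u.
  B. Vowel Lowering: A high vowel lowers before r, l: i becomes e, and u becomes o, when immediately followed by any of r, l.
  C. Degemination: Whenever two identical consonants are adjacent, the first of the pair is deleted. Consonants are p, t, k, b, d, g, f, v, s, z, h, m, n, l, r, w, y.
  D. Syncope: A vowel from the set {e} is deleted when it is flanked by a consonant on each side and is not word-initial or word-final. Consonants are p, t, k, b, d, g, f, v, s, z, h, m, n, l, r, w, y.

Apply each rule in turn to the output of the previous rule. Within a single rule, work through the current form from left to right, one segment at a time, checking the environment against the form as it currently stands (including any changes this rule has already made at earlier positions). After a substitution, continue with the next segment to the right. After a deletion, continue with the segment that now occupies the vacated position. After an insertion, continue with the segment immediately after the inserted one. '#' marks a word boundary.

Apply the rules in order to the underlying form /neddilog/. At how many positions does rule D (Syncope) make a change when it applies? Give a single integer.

A Glottal Epenthesis: no change — [neddilog]
B Vowel Lowering: [neddilog] → [neddelog]
C Degemination: [neddelog] → [nedelog]
D Syncope: [nedelog] → [ndlog]
Rule D changed 2 position(s).

2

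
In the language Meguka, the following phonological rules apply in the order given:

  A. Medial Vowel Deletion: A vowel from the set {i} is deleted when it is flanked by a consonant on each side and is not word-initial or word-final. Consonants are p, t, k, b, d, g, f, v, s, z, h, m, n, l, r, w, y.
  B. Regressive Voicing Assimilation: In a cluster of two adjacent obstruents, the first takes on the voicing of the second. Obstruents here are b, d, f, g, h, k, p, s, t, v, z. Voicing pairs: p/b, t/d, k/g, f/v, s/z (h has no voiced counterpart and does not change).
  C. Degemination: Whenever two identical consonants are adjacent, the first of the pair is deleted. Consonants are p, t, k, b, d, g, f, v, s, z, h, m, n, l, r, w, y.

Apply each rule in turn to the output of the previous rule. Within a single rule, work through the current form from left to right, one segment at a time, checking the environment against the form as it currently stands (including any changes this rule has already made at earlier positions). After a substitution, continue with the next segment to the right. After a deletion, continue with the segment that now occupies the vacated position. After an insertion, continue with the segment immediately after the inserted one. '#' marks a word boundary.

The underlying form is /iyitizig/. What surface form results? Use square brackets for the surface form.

A Medial Vowel Deletion: [iyitizig] → [iytzg]
B Regressive Voicing Assimilation: [iytzg] → [iydzg]
C Degemination: no change — [iydzg]

[iydzg]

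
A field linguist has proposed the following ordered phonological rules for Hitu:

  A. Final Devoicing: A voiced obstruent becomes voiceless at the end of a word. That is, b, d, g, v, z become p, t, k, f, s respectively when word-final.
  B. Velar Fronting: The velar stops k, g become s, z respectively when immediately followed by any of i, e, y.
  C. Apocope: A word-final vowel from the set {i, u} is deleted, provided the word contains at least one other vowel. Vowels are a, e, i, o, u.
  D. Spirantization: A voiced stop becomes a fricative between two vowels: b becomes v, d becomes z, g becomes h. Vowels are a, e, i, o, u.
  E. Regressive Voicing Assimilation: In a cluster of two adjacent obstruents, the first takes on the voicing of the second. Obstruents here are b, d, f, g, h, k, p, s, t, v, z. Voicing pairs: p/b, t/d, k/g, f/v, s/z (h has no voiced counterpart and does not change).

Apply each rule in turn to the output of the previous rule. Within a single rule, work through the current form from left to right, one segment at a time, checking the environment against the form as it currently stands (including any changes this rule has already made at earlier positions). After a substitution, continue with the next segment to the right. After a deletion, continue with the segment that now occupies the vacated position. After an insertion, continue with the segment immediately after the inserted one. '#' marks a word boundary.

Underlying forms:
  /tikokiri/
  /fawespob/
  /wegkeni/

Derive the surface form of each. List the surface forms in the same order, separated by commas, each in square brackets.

[tikosir], [fawespop], [weksen]

/tikokiri/:
  A Final Devoicing: no change — [tikokiri]
  B Velar Fronting: [tikokiri] → [tikosiri]
  C Apocope: [tikosiri] → [tikosir]
  D Spirantization: no change — [tikosir]
  E Regressive Voicing Assimilation: no change — [tikosir]
/fawespob/:
  A Final Devoicing: [fawespob] → [fawespop]
  B Velar Fronting: no change — [fawespop]
  C Apocope: no change — [fawespop]
  D Spirantization: no change — [fawespop]
  E Regressive Voicing Assimilation: no change — [fawespop]
/wegkeni/:
  A Final Devoicing: no change — [wegkeni]
  B Velar Fronting: [wegkeni] → [wegseni]
  C Apocope: [wegseni] → [wegsen]
  D Spirantization: no change — [wegsen]
  E Regressive Voicing Assimilation: [wegsen] → [weksen]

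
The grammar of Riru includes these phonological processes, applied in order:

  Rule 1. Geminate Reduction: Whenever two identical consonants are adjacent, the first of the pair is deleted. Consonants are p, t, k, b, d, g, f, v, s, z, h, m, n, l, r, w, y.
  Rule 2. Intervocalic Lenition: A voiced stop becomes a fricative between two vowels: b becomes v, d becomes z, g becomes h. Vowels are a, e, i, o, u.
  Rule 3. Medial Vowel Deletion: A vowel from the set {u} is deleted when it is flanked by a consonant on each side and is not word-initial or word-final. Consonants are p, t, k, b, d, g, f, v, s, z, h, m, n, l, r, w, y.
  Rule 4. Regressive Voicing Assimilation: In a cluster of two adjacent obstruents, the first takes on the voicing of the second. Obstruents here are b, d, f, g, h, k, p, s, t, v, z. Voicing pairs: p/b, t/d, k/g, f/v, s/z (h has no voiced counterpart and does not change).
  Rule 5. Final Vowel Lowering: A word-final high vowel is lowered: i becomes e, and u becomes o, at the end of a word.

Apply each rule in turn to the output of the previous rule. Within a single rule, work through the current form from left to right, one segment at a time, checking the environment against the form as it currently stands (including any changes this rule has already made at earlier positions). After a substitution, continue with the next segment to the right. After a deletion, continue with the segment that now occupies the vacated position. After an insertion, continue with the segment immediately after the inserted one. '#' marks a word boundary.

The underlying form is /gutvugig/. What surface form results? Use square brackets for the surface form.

Rule 1 Geminate Reduction: no change — [gutvugig]
Rule 2 Intervocalic Lenition: [gutvugig] → [gutvuhig]
Rule 3 Medial Vowel Deletion: [gutvuhig] → [gtvhig]
Rule 4 Regressive Voicing Assimilation: [gtvhig] → [kdfhig]
Rule 5 Final Vowel Lowering: no change — [kdfhig]

[kdfhig]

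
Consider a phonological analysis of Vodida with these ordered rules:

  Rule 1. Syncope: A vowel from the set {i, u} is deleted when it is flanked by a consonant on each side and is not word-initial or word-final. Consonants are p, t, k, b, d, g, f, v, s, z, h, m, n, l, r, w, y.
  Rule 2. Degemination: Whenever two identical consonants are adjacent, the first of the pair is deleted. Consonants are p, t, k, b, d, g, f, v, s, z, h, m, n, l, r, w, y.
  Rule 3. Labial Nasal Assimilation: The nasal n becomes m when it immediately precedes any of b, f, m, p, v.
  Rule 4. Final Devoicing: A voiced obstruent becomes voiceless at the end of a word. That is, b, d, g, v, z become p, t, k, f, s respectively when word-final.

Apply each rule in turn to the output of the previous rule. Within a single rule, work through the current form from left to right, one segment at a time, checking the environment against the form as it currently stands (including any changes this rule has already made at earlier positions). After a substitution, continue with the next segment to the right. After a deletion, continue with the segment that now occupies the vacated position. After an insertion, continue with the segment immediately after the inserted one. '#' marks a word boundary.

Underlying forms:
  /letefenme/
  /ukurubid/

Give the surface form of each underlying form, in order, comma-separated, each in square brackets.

/letefenme/:
  Rule 1 Syncope: no change — [letefenme]
  Rule 2 Degemination: no change — [letefenme]
  Rule 3 Labial Nasal Assimilation: [letefenme] → [letefemme]
  Rule 4 Final Devoicing: no change — [letefemme]
/ukurubid/:
  Rule 1 Syncope: [ukurubid] → [ukrbd]
  Rule 2 Degemination: no change — [ukrbd]
  Rule 3 Labial Nasal Assimilation: no change — [ukrbd]
  Rule 4 Final Devoicing: [ukrbd] → [ukrbt]

[letefemme], [ukrbt]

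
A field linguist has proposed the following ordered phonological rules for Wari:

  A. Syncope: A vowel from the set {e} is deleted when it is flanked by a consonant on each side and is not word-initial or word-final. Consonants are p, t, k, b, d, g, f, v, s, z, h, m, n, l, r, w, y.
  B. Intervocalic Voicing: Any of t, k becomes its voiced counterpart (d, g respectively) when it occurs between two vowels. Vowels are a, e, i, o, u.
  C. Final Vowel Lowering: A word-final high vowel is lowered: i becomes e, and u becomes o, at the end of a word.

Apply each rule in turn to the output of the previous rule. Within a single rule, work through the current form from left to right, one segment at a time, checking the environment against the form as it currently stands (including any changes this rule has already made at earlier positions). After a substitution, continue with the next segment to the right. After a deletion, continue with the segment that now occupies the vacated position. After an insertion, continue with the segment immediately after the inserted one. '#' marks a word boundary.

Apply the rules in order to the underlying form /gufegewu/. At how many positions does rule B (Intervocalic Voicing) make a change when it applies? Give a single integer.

A Syncope: [gufegewu] → [gufgwu]
B Intervocalic Voicing: no change — [gufgwu]
C Final Vowel Lowering: [gufgwu] → [gufgwo]
Rule B changed 0 position(s).

0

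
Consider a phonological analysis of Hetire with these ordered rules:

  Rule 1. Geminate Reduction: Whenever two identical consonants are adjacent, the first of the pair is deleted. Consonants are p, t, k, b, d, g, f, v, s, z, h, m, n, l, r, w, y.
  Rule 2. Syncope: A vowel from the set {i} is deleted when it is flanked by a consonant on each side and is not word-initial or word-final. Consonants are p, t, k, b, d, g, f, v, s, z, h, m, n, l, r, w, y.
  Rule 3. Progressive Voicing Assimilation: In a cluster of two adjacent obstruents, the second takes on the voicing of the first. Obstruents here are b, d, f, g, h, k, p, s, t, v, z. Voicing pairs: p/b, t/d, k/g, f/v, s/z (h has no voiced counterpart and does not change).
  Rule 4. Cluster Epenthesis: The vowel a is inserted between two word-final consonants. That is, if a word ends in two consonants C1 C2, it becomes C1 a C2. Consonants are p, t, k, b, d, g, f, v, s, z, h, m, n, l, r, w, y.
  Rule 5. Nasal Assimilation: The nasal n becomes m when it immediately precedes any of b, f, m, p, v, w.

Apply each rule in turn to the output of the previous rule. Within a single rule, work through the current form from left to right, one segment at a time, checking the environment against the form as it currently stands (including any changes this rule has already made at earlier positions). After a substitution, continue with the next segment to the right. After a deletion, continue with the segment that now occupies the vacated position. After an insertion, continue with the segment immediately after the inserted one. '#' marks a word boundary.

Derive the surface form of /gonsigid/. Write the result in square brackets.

[gonskat]

Rule 1 Geminate Reduction: no change — [gonsigid]
Rule 2 Syncope: [gonsigid] → [gonsgd]
Rule 3 Progressive Voicing Assimilation: [gonsgd] → [gonskt]
Rule 4 Cluster Epenthesis: [gonskt] → [gonskat]
Rule 5 Nasal Assimilation: no change — [gonskat]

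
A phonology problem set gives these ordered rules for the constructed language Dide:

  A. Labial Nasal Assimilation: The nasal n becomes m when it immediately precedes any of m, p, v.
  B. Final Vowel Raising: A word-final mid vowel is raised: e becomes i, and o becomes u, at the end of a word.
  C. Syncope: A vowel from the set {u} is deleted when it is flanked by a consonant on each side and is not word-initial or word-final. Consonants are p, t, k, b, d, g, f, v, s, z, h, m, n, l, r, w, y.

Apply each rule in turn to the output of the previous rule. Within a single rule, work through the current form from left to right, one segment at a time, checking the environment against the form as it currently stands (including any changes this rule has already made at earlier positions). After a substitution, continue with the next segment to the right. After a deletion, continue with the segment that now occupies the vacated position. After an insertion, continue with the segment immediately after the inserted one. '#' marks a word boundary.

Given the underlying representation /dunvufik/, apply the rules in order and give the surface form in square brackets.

A Labial Nasal Assimilation: [dunvufik] → [dumvufik]
B Final Vowel Raising: no change — [dumvufik]
C Syncope: [dumvufik] → [dmvfik]

[dmvfik]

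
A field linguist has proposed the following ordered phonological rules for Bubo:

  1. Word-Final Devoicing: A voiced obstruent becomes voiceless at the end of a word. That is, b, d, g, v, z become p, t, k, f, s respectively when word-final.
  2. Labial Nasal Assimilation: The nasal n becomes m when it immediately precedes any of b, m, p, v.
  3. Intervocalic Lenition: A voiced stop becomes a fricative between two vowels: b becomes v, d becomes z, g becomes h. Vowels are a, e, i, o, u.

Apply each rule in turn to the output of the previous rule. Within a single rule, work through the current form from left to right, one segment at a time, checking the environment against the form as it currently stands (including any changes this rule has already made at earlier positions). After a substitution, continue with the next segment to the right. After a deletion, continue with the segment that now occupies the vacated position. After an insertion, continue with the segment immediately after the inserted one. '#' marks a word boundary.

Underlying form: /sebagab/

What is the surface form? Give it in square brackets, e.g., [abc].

1 Word-Final Devoicing: [sebagab] → [sebagap]
2 Labial Nasal Assimilation: no change — [sebagap]
3 Intervocalic Lenition: [sebagap] → [sevahap]

[sevahap]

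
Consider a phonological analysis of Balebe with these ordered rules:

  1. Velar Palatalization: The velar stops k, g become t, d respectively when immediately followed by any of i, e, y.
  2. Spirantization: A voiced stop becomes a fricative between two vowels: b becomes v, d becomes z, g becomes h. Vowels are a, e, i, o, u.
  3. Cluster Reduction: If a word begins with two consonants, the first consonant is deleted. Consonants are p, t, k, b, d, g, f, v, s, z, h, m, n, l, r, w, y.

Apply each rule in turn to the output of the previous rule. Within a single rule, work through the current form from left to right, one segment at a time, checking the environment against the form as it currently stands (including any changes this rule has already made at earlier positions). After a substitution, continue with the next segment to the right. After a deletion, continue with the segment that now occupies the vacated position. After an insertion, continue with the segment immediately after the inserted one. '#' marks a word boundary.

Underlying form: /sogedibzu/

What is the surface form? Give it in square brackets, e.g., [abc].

1 Velar Palatalization: [sogedibzu] → [sodedibzu]
2 Spirantization: [sodedibzu] → [sozezibzu]
3 Cluster Reduction: no change — [sozezibzu]

[sozezibzu]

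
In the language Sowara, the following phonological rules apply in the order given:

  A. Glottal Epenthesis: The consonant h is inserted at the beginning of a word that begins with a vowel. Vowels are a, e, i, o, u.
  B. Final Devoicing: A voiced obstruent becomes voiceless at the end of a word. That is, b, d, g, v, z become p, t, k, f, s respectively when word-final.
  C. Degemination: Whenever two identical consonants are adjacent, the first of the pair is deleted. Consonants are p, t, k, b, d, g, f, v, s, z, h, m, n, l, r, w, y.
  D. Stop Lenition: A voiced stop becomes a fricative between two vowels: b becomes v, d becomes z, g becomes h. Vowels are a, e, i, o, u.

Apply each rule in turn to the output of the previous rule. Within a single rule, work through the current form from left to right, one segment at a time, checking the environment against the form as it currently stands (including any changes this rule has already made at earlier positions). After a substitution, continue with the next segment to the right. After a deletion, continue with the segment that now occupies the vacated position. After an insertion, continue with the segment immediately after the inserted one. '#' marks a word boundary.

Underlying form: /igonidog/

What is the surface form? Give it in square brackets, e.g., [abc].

A Glottal Epenthesis: [igonidog] → [higonidog]
B Final Devoicing: [higonidog] → [higonidok]
C Degemination: no change — [higonidok]
D Stop Lenition: [higonidok] → [hihonizok]

[hihonizok]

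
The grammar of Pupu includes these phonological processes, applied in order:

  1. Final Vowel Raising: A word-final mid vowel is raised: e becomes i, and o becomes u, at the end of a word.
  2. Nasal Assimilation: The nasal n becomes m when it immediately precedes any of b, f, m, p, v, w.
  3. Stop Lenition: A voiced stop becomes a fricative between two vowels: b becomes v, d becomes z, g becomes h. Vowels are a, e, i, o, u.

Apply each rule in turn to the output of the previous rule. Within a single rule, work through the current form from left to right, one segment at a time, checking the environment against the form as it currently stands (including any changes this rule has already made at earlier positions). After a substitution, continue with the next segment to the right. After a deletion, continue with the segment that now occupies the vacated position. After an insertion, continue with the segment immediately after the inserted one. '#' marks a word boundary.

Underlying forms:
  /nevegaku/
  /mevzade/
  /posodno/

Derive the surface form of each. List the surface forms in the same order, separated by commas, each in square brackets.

[nevehaku], [mevzazi], [posodnu]

/nevegaku/:
  1 Final Vowel Raising: no change — [nevegaku]
  2 Nasal Assimilation: no change — [nevegaku]
  3 Stop Lenition: [nevegaku] → [nevehaku]
/mevzade/:
  1 Final Vowel Raising: [mevzade] → [mevzadi]
  2 Nasal Assimilation: no change — [mevzadi]
  3 Stop Lenition: [mevzadi] → [mevzazi]
/posodno/:
  1 Final Vowel Raising: [posodno] → [posodnu]
  2 Nasal Assimilation: no change — [posodnu]
  3 Stop Lenition: no change — [posodnu]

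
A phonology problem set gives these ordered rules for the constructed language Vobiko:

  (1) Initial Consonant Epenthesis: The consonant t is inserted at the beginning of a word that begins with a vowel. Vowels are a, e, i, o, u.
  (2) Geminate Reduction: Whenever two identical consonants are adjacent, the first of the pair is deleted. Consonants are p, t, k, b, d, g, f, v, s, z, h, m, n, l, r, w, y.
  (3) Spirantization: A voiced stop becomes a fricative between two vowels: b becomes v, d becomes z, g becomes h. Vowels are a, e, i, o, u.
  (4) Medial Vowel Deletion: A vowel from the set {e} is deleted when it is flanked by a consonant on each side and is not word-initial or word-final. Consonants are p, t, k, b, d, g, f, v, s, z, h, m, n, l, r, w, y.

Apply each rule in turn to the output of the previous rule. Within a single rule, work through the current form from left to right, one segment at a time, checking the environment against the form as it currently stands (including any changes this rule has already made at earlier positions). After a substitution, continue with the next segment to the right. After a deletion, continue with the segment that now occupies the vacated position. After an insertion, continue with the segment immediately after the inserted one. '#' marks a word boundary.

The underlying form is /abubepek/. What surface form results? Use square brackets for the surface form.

(1) Initial Consonant Epenthesis: [abubepek] → [tabubepek]
(2) Geminate Reduction: no change — [tabubepek]
(3) Spirantization: [tabubepek] → [tavuvepek]
(4) Medial Vowel Deletion: [tavuvepek] → [tavuvpk]

[tavuvpk]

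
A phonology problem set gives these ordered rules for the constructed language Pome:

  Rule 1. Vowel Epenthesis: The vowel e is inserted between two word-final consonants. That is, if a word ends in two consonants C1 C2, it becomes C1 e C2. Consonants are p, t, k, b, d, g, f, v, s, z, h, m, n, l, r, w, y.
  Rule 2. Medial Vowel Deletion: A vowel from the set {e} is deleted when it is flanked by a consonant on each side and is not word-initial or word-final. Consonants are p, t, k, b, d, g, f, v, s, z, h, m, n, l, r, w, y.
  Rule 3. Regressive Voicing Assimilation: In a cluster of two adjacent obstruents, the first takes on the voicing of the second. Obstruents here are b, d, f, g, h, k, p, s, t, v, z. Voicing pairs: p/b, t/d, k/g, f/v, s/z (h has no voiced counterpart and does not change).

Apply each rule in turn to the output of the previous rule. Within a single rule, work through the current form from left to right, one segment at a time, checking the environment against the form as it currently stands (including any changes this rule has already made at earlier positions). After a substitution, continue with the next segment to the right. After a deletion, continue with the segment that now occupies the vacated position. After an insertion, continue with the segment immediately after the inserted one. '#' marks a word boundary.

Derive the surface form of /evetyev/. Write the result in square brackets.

[eftyv]

Rule 1 Vowel Epenthesis: no change — [evetyev]
Rule 2 Medial Vowel Deletion: [evetyev] → [evtyv]
Rule 3 Regressive Voicing Assimilation: [evtyv] → [eftyv]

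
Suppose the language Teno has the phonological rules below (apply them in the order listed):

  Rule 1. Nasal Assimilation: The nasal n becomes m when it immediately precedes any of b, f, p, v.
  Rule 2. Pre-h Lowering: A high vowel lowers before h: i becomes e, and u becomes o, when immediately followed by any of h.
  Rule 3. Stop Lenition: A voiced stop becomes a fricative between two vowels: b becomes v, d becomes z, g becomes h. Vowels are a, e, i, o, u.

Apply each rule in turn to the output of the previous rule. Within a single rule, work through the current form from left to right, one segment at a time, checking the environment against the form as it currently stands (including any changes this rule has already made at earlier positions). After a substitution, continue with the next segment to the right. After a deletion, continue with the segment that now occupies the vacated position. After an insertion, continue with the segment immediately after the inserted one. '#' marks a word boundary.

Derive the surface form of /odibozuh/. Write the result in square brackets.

[ozivozoh]

Rule 1 Nasal Assimilation: no change — [odibozuh]
Rule 2 Pre-h Lowering: [odibozuh] → [odibozoh]
Rule 3 Stop Lenition: [odibozoh] → [ozivozoh]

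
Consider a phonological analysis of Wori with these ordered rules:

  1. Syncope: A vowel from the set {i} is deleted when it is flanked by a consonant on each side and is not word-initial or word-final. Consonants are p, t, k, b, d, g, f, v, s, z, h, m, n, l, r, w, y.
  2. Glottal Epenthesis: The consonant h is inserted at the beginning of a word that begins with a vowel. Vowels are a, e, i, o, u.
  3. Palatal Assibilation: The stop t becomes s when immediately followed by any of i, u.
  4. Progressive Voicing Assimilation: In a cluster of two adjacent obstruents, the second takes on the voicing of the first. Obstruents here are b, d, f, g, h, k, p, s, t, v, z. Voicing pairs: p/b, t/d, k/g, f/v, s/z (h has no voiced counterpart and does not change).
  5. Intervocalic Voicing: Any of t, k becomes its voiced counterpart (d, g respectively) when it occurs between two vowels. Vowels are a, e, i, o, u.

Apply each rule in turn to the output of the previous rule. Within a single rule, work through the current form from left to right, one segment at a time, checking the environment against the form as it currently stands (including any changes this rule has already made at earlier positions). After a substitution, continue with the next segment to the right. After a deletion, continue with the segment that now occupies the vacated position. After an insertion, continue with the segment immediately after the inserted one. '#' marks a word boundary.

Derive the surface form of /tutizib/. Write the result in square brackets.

1 Syncope: [tutizib] → [tutzb]
2 Glottal Epenthesis: no change — [tutzb]
3 Palatal Assibilation: [tutzb] → [sutzb]
4 Progressive Voicing Assimilation: [sutzb] → [sutsp]
5 Intervocalic Voicing: no change — [sutsp]

[sutsp]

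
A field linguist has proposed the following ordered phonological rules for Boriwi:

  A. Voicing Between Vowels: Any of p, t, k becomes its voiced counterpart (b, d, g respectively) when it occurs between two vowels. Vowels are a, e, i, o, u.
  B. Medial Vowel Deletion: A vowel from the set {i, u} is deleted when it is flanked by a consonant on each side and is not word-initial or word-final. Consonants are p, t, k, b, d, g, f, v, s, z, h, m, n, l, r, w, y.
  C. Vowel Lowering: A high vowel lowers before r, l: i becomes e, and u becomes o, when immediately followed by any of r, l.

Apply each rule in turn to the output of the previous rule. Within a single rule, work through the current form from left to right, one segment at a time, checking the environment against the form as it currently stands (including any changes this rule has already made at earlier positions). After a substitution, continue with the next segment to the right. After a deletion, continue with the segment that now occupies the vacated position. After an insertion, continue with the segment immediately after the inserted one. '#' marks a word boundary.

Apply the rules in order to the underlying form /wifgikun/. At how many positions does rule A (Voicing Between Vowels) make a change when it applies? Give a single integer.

A Voicing Between Vowels: [wifgikun] → [wifgigun]
B Medial Vowel Deletion: [wifgigun] → [wfggn]
C Vowel Lowering: no change — [wfggn]
Rule A changed 1 position(s).

1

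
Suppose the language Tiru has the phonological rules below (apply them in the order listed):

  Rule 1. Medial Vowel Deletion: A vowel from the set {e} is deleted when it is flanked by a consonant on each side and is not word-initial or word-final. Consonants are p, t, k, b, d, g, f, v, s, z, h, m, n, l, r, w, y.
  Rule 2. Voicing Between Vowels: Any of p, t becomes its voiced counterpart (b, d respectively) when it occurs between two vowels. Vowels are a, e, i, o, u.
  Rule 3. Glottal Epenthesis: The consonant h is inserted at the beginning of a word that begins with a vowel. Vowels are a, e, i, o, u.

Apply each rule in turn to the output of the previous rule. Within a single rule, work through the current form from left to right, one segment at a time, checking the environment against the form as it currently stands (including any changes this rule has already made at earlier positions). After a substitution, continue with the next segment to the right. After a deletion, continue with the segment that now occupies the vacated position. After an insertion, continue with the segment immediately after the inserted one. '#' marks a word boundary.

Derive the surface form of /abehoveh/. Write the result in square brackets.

Rule 1 Medial Vowel Deletion: [abehoveh] → [abhovh]
Rule 2 Voicing Between Vowels: no change — [abhovh]
Rule 3 Glottal Epenthesis: [abhovh] → [habhovh]

[habhovh]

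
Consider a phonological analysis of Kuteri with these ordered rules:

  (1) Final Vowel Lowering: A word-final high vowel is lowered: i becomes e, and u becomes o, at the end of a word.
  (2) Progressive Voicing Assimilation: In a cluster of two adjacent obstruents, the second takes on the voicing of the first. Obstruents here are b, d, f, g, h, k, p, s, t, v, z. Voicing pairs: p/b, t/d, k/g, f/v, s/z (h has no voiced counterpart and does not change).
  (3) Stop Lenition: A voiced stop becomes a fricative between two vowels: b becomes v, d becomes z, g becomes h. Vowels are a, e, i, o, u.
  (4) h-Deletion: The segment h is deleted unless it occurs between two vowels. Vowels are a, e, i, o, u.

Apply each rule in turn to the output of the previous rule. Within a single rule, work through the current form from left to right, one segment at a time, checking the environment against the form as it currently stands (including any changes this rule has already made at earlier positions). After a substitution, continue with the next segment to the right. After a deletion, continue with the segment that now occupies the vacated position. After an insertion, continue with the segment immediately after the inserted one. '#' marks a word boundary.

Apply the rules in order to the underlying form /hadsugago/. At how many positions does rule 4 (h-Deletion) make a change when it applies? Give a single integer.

(1) Final Vowel Lowering: no change — [hadsugago]
(2) Progressive Voicing Assimilation: [hadsugago] → [hadzugago]
(3) Stop Lenition: [hadzugago] → [hadzuhaho]
(4) h-Deletion: [hadzuhaho] → [adzuhaho]
Rule 4 changed 1 position(s).

1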